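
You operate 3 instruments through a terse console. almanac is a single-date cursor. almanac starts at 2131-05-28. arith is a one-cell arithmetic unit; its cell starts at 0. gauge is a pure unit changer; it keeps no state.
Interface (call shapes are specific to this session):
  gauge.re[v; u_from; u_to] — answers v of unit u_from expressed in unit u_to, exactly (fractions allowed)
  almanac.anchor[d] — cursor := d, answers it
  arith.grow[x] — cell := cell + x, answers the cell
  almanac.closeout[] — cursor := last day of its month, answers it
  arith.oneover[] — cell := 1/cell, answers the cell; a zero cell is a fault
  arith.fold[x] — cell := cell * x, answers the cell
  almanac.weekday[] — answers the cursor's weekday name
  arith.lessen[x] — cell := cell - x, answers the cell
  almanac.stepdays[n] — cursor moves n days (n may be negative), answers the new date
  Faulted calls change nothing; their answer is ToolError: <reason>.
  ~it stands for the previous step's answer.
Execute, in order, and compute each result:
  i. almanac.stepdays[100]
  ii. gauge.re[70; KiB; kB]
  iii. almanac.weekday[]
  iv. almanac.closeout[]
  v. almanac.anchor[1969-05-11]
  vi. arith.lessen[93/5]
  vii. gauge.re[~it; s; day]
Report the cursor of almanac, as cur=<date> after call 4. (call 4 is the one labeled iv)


Answer: cur=2131-09-30

Derivation:
>> stepdays(n→100)
<< 2131-09-05
>> re(v→70, u_from→KiB, u_to→kB)
<< 1792/25
>> weekday()
<< Wednesday
>> closeout()
<< 2131-09-30
>> anchor(d→1969-05-11)
<< 1969-05-11
>> lessen(x→93/5)
<< -93/5
>> re(v→~it, u_from→s, u_to→day)
<< -31/144000


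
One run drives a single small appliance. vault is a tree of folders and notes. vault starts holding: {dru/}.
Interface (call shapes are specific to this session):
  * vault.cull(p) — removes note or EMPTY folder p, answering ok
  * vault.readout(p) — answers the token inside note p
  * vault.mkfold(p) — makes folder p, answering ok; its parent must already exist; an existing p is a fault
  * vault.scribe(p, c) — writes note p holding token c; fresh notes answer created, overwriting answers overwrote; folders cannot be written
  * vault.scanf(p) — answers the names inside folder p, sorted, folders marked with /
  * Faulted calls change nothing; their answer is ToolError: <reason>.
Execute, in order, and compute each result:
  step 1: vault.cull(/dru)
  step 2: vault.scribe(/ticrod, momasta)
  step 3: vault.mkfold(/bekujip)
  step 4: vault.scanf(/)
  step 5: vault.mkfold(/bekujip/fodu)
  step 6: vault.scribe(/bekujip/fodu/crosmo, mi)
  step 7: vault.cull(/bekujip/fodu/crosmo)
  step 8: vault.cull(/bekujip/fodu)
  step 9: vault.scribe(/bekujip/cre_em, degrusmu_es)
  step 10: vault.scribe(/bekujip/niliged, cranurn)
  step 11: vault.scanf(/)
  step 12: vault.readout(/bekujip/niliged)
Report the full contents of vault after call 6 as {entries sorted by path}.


Answer: {bekujip/, bekujip/fodu/, bekujip/fodu/crosmo=mi, ticrod=momasta}

Derivation:
I call vault.cull using p='/dru', — result: ok.
Then vault.scribe using p='/ticrod', c='momasta', and see created.
Now I run vault.mkfold using p='/bekujip', → ok.
I call vault.scanf using p='/', and get [bekujip/, ticrod].
Now I run vault.mkfold using p='/bekujip/fodu', which returns ok.
I try vault.scribe using p='/bekujip/fodu/crosmo', c='mi', and see created.
I try vault.cull using p='/bekujip/fodu/crosmo', which returns ok.
I run vault.cull using p='/bekujip/fodu', → ok.
Now I run vault.scribe using p='/bekujip/cre_em', c='degrusmu_es', and see created.
Calling vault.scribe using p='/bekujip/niliged', c='cranurn', yielding created.
I invoke vault.scanf using p='/', which returns [bekujip/, ticrod].
Now I run vault.readout using p='/bekujip/niliged': cranurn.


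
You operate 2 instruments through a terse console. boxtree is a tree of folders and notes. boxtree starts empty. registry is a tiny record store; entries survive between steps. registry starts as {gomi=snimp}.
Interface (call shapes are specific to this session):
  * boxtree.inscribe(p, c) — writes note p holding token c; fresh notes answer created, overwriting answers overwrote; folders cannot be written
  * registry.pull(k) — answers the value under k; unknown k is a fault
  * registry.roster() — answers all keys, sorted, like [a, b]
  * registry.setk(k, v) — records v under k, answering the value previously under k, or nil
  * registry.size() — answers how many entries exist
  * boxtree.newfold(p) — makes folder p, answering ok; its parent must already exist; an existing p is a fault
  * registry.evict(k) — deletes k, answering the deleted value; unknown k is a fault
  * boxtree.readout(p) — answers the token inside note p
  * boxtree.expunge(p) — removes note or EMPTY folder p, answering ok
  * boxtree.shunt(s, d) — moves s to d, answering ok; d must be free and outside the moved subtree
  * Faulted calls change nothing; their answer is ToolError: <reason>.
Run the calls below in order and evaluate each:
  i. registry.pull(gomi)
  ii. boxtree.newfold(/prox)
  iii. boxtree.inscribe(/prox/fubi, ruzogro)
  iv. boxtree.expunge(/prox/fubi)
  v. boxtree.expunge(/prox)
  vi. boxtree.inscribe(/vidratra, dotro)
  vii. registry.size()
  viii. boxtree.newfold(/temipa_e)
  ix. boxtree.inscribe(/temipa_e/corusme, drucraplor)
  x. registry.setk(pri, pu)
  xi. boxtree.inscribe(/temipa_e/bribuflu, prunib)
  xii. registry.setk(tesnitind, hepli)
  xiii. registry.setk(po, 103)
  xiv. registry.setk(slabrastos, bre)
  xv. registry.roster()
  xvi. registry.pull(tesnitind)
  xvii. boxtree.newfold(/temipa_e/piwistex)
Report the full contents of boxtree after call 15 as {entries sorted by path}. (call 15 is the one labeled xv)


>> registry.pull(gomi)
<< snimp
>> boxtree.newfold(/prox)
<< ok
>> boxtree.inscribe(/prox/fubi, ruzogro)
<< created
>> boxtree.expunge(/prox/fubi)
<< ok
>> boxtree.expunge(/prox)
<< ok
>> boxtree.inscribe(/vidratra, dotro)
<< created
>> registry.size()
<< 1
>> boxtree.newfold(/temipa_e)
<< ok
>> boxtree.inscribe(/temipa_e/corusme, drucraplor)
<< created
>> registry.setk(pri, pu)
<< nil
>> boxtree.inscribe(/temipa_e/bribuflu, prunib)
<< created
>> registry.setk(tesnitind, hepli)
<< nil
>> registry.setk(po, 103)
<< nil
>> registry.setk(slabrastos, bre)
<< nil
>> registry.roster()
<< [gomi, po, pri, slabrastos, tesnitind]
>> registry.pull(tesnitind)
<< hepli
>> boxtree.newfold(/temipa_e/piwistex)
<< ok

Answer: {temipa_e/, temipa_e/bribuflu=prunib, temipa_e/corusme=drucraplor, vidratra=dotro}


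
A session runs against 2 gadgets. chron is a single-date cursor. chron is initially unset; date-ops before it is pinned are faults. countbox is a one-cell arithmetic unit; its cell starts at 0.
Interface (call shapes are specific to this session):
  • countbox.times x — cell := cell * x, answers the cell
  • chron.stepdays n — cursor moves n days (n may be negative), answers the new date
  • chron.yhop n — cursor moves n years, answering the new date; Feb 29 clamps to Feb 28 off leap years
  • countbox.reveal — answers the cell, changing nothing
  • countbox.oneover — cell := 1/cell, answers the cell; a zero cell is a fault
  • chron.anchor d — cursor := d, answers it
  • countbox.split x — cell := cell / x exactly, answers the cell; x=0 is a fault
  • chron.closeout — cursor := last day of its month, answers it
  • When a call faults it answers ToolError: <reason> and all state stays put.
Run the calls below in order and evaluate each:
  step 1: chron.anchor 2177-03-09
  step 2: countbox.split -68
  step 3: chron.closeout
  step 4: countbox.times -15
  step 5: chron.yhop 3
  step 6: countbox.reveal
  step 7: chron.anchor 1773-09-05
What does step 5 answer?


~$ chron.anchor d: 2177-03-09
:: 2177-03-09
~$ countbox.split x: -68
:: 0
~$ chron.closeout
:: 2177-03-31
~$ countbox.times x: -15
:: 0
~$ chron.yhop n: 3
:: 2180-03-31
~$ countbox.reveal
:: 0
~$ chron.anchor d: 1773-09-05
:: 1773-09-05

Answer: 2180-03-31


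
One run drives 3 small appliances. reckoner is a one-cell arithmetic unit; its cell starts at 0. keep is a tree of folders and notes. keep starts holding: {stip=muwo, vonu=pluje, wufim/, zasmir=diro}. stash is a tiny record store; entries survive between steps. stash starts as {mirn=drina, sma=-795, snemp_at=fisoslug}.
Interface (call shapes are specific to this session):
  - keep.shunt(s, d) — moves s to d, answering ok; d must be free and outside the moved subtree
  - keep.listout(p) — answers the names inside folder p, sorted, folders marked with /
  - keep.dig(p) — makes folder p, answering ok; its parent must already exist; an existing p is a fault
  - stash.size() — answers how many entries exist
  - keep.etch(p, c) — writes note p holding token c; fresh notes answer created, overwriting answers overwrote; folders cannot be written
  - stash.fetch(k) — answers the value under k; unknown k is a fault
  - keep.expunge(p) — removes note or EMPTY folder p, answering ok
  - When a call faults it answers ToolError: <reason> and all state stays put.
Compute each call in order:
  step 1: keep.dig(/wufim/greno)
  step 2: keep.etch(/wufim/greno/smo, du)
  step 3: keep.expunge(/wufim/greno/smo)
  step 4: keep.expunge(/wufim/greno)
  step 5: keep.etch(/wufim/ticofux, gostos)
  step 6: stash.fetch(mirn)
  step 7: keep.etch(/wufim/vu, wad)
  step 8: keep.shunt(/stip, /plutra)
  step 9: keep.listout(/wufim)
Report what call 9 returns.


Answer: [ticofux, vu]

Derivation:
% 1. dig(p: /wufim/greno) => ok
% 2. etch(p: /wufim/greno/smo, c: du) => created
% 3. expunge(p: /wufim/greno/smo) => ok
% 4. expunge(p: /wufim/greno) => ok
% 5. etch(p: /wufim/ticofux, c: gostos) => created
% 6. fetch(k: mirn) => drina
% 7. etch(p: /wufim/vu, c: wad) => created
% 8. shunt(s: /stip, d: /plutra) => ok
% 9. listout(p: /wufim) => [ticofux, vu]


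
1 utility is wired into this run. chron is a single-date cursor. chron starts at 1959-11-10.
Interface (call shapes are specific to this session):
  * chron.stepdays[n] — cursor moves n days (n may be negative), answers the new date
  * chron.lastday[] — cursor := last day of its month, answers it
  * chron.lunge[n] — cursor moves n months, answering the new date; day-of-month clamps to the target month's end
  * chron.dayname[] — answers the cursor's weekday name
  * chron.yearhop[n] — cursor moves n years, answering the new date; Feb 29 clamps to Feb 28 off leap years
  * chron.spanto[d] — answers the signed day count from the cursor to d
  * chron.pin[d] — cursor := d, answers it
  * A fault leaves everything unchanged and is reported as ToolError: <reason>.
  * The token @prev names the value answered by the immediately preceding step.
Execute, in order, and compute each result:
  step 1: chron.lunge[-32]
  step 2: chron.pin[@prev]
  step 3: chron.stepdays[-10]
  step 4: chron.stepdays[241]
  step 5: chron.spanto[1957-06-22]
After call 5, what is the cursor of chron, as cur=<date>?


Answer: cur=1957-10-27

Derivation:
! 1. lunge(n: -32) => 1957-03-10
! 2. pin(d: @prev) => 1957-03-10
! 3. stepdays(n: -10) => 1957-02-28
! 4. stepdays(n: 241) => 1957-10-27
! 5. spanto(d: 1957-06-22) => -127


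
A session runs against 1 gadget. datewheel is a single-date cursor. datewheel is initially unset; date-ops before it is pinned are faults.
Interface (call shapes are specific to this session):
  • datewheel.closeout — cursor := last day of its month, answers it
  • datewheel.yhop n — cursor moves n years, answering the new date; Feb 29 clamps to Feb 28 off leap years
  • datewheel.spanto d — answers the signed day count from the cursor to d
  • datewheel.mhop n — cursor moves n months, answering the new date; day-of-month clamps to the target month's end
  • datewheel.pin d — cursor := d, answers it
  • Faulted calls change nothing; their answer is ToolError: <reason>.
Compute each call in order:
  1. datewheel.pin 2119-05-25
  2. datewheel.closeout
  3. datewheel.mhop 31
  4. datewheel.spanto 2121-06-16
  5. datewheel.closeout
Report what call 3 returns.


-- 1. datewheel.pin(d='2119-05-25') : 2119-05-25
-- 2. datewheel.closeout() : 2119-05-31
-- 3. datewheel.mhop(n='31') : 2121-12-31
-- 4. datewheel.spanto(d='2121-06-16') : -198
-- 5. datewheel.closeout() : 2121-12-31

Answer: 2121-12-31


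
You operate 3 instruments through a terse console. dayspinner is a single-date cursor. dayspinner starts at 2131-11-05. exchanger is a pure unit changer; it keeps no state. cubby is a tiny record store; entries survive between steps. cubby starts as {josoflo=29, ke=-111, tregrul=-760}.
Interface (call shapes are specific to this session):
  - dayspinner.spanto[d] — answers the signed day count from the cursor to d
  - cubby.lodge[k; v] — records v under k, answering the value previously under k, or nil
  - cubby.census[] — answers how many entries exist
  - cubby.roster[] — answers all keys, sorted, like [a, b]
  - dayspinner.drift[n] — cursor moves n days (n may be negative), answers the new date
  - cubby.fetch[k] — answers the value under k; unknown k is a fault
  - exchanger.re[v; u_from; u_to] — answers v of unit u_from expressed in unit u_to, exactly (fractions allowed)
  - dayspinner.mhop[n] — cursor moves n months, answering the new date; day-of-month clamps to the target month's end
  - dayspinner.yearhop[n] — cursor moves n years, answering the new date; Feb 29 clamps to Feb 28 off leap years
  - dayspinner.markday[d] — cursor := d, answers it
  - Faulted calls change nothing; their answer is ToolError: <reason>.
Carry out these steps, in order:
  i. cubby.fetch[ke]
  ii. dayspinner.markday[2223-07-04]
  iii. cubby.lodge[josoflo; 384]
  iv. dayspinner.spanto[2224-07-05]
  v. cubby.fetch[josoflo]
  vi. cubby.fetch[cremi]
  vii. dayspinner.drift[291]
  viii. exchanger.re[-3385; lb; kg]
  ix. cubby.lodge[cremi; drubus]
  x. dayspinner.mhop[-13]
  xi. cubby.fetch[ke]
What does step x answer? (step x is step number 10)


# fetch(k='ke') : -111
# markday(d='2223-07-04') : 2223-07-04
# lodge(k='josoflo', v='384') : 29
# spanto(d='2224-07-05') : 367
# fetch(k='josoflo') : 384
# fetch(k='cremi') : ToolError: no such key cremi
# drift(n='291') : 2224-04-20
# re(v='-3385', u_from='lb', u_to='kg') : -30708203449/20000000
# lodge(k='cremi', v='drubus') : nil
# mhop(n='-13') : 2223-03-20
# fetch(k='ke') : -111

Answer: 2223-03-20


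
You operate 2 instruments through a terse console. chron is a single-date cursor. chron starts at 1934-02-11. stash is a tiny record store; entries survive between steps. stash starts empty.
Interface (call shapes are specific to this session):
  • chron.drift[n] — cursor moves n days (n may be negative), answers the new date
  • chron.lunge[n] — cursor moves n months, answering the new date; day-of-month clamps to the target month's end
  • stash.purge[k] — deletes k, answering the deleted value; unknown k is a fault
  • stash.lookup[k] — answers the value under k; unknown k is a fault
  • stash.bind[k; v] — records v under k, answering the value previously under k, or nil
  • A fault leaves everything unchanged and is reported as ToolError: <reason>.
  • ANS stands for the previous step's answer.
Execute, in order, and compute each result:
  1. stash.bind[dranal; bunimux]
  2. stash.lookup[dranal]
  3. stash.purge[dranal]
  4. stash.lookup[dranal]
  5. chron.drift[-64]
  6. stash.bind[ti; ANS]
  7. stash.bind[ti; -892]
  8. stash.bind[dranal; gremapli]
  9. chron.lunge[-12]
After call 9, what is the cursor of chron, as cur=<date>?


Answer: cur=1932-12-09

Derivation:
-> stash.bind(dranal, bunimux)
<- nil
-> stash.lookup(dranal)
<- bunimux
-> stash.purge(dranal)
<- bunimux
-> stash.lookup(dranal)
<- ToolError: no such key dranal
-> chron.drift(-64)
<- 1933-12-09
-> stash.bind(ti, ANS)
<- nil
-> stash.bind(ti, -892)
<- 1933-12-09
-> stash.bind(dranal, gremapli)
<- nil
-> chron.lunge(-12)
<- 1932-12-09


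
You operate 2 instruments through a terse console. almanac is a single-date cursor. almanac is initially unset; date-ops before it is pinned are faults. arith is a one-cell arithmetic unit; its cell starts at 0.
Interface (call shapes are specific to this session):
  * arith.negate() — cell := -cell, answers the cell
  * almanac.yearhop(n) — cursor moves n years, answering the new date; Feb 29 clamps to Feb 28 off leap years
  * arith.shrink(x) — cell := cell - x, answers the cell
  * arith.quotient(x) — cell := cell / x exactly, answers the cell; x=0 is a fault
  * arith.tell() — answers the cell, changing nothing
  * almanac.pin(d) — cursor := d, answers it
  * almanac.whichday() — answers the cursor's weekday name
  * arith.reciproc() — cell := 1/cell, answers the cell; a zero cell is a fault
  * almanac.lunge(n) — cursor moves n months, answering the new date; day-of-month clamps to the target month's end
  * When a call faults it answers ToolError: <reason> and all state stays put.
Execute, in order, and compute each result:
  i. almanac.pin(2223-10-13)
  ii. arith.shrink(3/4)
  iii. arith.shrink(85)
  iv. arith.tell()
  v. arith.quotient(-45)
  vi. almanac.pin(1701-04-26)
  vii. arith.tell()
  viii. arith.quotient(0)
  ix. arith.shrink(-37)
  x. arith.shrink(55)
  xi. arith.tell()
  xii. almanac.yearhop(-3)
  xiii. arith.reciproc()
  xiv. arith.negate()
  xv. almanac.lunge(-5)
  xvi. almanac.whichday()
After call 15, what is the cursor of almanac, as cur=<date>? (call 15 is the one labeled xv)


Do: almanac.pin[d: 2223-10-13]
See: 2223-10-13
Do: arith.shrink[x: 3/4]
See: -3/4
Do: arith.shrink[x: 85]
See: -343/4
Do: arith.tell[]
See: -343/4
Do: arith.quotient[x: -45]
See: 343/180
Do: almanac.pin[d: 1701-04-26]
See: 1701-04-26
Do: arith.tell[]
See: 343/180
Do: arith.quotient[x: 0]
See: ToolError: division by zero
Do: arith.shrink[x: -37]
See: 7003/180
Do: arith.shrink[x: 55]
See: -2897/180
Do: arith.tell[]
See: -2897/180
Do: almanac.yearhop[n: -3]
See: 1698-04-26
Do: arith.reciproc[]
See: -180/2897
Do: arith.negate[]
See: 180/2897
Do: almanac.lunge[n: -5]
See: 1697-11-26
Do: almanac.whichday[]
See: Tuesday

Answer: cur=1697-11-26


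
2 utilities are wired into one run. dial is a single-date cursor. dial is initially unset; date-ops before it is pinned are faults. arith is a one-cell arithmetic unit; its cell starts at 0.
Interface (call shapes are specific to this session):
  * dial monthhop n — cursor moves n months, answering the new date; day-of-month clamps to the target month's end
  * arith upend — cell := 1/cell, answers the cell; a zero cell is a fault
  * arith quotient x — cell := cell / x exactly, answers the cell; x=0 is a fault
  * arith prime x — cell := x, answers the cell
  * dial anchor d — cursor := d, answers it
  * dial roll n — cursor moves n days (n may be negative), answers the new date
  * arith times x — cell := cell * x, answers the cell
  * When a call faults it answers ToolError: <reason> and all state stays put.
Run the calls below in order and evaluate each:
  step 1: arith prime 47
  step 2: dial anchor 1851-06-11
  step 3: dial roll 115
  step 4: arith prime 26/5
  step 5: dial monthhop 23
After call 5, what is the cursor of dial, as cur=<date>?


Answer: cur=1853-09-04

Derivation:
→ arith prime(x: 47)
← 47
→ dial anchor(d: 1851-06-11)
← 1851-06-11
→ dial roll(n: 115)
← 1851-10-04
→ arith prime(x: 26/5)
← 26/5
→ dial monthhop(n: 23)
← 1853-09-04


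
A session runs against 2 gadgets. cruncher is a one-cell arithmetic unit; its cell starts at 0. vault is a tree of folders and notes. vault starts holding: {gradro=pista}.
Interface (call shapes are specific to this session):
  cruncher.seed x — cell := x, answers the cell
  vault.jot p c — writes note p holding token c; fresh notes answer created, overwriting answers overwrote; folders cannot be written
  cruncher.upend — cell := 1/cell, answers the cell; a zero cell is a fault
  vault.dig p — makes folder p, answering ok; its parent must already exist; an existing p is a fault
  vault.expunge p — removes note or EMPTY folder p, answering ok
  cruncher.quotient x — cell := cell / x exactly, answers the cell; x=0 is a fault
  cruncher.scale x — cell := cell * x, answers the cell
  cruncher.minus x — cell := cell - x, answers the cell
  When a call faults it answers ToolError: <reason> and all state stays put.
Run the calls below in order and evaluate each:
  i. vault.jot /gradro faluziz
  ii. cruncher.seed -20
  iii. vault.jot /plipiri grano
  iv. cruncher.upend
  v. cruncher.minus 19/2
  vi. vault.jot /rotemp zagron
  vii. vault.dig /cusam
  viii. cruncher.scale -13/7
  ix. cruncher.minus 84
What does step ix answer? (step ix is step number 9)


Answer: -9277/140

Derivation:
I invoke jot on /gradro, faluziz, → overwrote.
I try seed on -20, and observe -20.
I invoke jot on /plipiri, grano, and get created.
Now I run upend(), yielding -1/20.
Using minus on 19/2: -191/20.
I run jot on /rotemp, zagron, and get created.
I call dig on /cusam, and see ok.
Now I run scale on -13/7, and observe 2483/140.
I use minus on 84, which returns -9277/140.


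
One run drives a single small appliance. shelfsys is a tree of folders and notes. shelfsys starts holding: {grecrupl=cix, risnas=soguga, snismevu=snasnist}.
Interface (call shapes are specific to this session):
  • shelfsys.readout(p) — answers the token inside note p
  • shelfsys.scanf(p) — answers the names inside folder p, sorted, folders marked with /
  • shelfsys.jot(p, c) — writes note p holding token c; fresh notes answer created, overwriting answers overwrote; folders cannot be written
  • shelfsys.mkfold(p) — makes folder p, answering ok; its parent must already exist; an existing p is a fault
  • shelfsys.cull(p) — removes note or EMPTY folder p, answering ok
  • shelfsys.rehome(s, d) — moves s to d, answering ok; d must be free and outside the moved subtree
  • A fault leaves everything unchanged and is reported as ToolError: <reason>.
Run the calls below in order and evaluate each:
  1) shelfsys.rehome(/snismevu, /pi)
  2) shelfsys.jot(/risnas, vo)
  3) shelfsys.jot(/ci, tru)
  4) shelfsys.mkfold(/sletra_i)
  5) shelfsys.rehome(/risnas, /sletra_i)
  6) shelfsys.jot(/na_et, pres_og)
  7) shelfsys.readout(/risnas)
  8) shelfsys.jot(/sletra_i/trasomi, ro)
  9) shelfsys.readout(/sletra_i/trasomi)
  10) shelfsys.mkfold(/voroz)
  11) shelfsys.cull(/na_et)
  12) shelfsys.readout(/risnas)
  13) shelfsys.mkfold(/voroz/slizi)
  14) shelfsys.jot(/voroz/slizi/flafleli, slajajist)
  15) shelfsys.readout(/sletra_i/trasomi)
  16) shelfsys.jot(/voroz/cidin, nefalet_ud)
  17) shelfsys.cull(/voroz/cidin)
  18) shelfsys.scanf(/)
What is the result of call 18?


Calling shelfsys.rehome using s=/snismevu, d=/pi, and observe ok.
I call shelfsys.jot using p=/risnas, c=vo, and see overwrote.
Invoking shelfsys.jot using p=/ci, c=tru, and observe created.
Invoking shelfsys.mkfold using p=/sletra_i, yielding ok.
Next I call shelfsys.rehome using s=/risnas, d=/sletra_i, → ToolError: exists.
Invoking shelfsys.jot using p=/na_et, c=pres_og: created.
Calling shelfsys.readout using p=/risnas, giving vo.
Next I call shelfsys.jot using p=/sletra_i/trasomi, c=ro, → created.
I run shelfsys.readout using p=/sletra_i/trasomi, and see ro.
I invoke shelfsys.mkfold using p=/voroz, and observe ok.
Next I call shelfsys.cull using p=/na_et, which returns ok.
I run shelfsys.readout using p=/risnas, — result: vo.
I use shelfsys.mkfold using p=/voroz/slizi, yielding ok.
I call shelfsys.jot using p=/voroz/slizi/flafleli, c=slajajist, which returns created.
Now I run shelfsys.readout using p=/sletra_i/trasomi, yielding ro.
I call shelfsys.jot using p=/voroz/cidin, c=nefalet_ud, and see created.
I invoke shelfsys.cull using p=/voroz/cidin, and see ok.
Invoking shelfsys.scanf using p=/, yielding [ci, grecrupl, pi, risnas, sletra_i/, voroz/].

Answer: [ci, grecrupl, pi, risnas, sletra_i/, voroz/]


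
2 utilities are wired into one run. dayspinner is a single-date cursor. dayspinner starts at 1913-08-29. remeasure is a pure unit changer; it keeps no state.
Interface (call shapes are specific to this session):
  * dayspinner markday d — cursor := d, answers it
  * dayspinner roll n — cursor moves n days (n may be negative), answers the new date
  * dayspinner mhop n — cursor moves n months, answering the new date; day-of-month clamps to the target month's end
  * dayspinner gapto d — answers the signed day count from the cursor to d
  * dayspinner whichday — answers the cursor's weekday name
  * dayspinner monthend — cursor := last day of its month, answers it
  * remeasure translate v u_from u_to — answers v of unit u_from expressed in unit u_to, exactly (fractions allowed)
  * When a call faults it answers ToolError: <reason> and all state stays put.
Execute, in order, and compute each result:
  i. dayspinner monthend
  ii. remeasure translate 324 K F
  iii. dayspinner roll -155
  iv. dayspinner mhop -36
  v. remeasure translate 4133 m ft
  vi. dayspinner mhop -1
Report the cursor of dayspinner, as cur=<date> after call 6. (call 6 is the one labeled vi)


[in] dayspinner monthend
:: 1913-08-31
[in] remeasure translate 324 K F
:: 12353/100
[in] dayspinner roll -155
:: 1913-03-29
[in] dayspinner mhop -36
:: 1910-03-29
[in] remeasure translate 4133 m ft
:: 5166250/381
[in] dayspinner mhop -1
:: 1910-02-28

Answer: cur=1910-02-28


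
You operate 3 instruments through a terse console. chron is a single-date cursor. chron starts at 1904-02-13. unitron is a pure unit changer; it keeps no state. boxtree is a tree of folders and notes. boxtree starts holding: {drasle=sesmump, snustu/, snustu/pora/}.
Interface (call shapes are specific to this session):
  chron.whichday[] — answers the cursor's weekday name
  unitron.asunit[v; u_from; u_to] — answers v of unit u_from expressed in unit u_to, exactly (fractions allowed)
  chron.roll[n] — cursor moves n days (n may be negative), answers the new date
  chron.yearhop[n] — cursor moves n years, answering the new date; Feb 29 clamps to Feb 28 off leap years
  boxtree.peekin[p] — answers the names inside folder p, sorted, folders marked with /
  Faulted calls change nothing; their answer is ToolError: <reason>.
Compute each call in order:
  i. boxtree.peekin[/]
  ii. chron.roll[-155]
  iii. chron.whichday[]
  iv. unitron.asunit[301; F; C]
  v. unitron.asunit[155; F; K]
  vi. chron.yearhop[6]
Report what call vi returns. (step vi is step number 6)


Answer: 1909-09-11

Derivation:
$ peekin p='/'
[out] [drasle, snustu/]
$ roll n='-155'
[out] 1903-09-11
$ whichday
[out] Friday
$ asunit v='301' u_from='F' u_to='C'
[out] 1345/9
$ asunit v='155' u_from='F' u_to='K'
[out] 20489/60
$ yearhop n='6'
[out] 1909-09-11


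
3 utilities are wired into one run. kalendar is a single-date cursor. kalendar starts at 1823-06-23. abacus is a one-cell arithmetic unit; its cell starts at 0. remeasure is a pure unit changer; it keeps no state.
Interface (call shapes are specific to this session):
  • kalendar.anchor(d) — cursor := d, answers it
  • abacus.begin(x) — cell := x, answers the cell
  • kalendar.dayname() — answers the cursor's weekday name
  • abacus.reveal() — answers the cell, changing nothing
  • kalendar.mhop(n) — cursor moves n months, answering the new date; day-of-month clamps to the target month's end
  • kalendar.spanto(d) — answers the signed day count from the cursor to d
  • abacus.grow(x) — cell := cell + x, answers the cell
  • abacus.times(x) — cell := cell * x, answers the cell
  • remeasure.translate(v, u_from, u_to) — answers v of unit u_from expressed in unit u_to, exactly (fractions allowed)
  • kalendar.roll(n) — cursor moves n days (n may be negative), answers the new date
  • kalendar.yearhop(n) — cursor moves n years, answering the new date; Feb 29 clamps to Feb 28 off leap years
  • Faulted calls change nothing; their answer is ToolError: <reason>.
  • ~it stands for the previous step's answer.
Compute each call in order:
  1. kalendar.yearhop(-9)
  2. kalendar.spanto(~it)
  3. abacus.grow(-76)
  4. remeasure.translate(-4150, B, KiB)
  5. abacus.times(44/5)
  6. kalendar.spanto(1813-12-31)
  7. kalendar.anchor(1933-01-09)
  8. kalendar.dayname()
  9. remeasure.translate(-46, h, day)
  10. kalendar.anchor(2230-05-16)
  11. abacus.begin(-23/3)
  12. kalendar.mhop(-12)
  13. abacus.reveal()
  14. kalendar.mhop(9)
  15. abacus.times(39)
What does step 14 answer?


~$ kalendar.yearhop n=-9
  1814-06-23
~$ kalendar.spanto d=~it
  0
~$ abacus.grow x=-76
  -76
~$ remeasure.translate v=-4150 u_from=B u_to=KiB
  -2075/512
~$ abacus.times x=44/5
  -3344/5
~$ kalendar.spanto d=1813-12-31
  -174
~$ kalendar.anchor d=1933-01-09
  1933-01-09
~$ kalendar.dayname
  Monday
~$ remeasure.translate v=-46 u_from=h u_to=day
  -23/12
~$ kalendar.anchor d=2230-05-16
  2230-05-16
~$ abacus.begin x=-23/3
  -23/3
~$ kalendar.mhop n=-12
  2229-05-16
~$ abacus.reveal
  -23/3
~$ kalendar.mhop n=9
  2230-02-16
~$ abacus.times x=39
  -299

Answer: 2230-02-16


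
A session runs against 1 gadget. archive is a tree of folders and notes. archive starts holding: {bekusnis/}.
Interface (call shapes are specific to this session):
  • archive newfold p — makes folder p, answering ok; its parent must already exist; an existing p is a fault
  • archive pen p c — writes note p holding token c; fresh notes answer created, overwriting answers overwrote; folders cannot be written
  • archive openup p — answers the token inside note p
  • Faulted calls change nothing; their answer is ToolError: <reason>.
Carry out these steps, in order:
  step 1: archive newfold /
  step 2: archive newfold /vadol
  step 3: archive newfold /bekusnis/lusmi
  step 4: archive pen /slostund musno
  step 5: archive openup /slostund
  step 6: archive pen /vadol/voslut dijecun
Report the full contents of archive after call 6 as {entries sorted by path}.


Using archive newfold with p→/, which returns ToolError: exists.
I use archive newfold with p→/vadol, which returns ok.
I invoke archive newfold with p→/bekusnis/lusmi, and get ok.
Calling archive pen with p→/slostund, c→musno, which returns created.
Next I call archive openup with p→/slostund: musno.
I use archive pen with p→/vadol/voslut, c→dijecun, and get created.

Answer: {bekusnis/, bekusnis/lusmi/, slostund=musno, vadol/, vadol/voslut=dijecun}


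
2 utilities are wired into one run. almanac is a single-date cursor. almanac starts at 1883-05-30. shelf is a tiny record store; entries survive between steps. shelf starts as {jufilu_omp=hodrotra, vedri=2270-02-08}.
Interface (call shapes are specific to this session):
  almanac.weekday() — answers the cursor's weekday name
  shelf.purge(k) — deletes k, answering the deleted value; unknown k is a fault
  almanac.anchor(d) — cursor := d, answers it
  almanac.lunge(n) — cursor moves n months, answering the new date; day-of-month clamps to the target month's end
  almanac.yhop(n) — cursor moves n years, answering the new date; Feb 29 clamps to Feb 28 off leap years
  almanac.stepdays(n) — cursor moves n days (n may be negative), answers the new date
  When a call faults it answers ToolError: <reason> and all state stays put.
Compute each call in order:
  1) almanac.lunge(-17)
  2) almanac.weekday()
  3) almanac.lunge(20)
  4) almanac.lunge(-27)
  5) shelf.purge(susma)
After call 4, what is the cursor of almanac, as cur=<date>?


→ almanac.lunge(n: -17)
← 1881-12-30
→ almanac.weekday()
← Friday
→ almanac.lunge(n: 20)
← 1883-08-30
→ almanac.lunge(n: -27)
← 1881-05-30
→ shelf.purge(k: susma)
← ToolError: no such key susma

Answer: cur=1881-05-30


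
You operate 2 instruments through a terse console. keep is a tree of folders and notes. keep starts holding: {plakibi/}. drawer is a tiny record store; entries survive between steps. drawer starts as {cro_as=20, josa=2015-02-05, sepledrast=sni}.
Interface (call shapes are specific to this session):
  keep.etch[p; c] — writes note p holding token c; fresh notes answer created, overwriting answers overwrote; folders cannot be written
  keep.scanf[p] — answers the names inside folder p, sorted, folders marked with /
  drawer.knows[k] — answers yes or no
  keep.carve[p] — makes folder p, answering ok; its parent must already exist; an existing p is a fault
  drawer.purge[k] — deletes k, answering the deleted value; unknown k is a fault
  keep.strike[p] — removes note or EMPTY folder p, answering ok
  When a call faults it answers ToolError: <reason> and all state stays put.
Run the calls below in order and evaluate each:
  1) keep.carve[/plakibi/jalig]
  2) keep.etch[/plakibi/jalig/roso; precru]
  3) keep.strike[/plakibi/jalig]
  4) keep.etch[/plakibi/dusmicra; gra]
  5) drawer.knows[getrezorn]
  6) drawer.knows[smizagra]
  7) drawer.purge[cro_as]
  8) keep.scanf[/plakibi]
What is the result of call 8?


! 1. keep.carve(p→/plakibi/jalig) -> ok
! 2. keep.etch(p→/plakibi/jalig/roso, c→precru) -> created
! 3. keep.strike(p→/plakibi/jalig) -> ToolError: not empty
! 4. keep.etch(p→/plakibi/dusmicra, c→gra) -> created
! 5. drawer.knows(k→getrezorn) -> no
! 6. drawer.knows(k→smizagra) -> no
! 7. drawer.purge(k→cro_as) -> 20
! 8. keep.scanf(p→/plakibi) -> [dusmicra, jalig/]

Answer: [dusmicra, jalig/]


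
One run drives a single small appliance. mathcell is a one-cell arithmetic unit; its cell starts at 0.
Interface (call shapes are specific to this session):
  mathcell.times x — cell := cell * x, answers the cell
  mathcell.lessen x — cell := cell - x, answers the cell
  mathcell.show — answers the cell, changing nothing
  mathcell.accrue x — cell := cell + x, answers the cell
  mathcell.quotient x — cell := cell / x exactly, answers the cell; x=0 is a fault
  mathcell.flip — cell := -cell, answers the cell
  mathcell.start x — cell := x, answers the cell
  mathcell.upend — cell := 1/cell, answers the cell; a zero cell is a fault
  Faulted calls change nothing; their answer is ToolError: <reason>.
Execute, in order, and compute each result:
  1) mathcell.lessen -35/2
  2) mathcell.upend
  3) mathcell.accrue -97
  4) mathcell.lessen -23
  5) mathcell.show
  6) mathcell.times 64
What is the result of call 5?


Answer: -2588/35

Derivation:
>>> lessen x=-35/2
  35/2
>>> upend
  2/35
>>> accrue x=-97
  -3393/35
>>> lessen x=-23
  -2588/35
>>> show
  -2588/35
>>> times x=64
  -165632/35


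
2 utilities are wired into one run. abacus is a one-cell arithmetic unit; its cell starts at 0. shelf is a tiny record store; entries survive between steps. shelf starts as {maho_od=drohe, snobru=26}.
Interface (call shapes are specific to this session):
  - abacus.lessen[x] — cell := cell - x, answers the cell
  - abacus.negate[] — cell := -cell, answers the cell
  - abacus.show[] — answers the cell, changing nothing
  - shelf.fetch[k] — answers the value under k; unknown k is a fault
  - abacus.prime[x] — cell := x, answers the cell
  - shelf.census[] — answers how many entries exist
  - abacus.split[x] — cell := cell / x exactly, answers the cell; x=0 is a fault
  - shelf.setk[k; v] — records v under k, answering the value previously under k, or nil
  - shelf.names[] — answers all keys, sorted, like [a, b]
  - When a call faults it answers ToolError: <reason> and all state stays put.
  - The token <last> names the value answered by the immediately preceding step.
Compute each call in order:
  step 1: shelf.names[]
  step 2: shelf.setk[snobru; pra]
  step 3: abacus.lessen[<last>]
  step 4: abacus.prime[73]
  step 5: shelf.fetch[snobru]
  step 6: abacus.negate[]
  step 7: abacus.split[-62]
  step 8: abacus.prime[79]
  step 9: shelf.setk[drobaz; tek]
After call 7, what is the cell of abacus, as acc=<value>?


Answer: acc=73/62

Derivation:
// 1. shelf.names() => [maho_od, snobru]
// 2. shelf.setk(k='snobru', v='pra') => 26
// 3. abacus.lessen(x='<last>') => -26
// 4. abacus.prime(x='73') => 73
// 5. shelf.fetch(k='snobru') => pra
// 6. abacus.negate() => -73
// 7. abacus.split(x='-62') => 73/62
// 8. abacus.prime(x='79') => 79
// 9. shelf.setk(k='drobaz', v='tek') => nil


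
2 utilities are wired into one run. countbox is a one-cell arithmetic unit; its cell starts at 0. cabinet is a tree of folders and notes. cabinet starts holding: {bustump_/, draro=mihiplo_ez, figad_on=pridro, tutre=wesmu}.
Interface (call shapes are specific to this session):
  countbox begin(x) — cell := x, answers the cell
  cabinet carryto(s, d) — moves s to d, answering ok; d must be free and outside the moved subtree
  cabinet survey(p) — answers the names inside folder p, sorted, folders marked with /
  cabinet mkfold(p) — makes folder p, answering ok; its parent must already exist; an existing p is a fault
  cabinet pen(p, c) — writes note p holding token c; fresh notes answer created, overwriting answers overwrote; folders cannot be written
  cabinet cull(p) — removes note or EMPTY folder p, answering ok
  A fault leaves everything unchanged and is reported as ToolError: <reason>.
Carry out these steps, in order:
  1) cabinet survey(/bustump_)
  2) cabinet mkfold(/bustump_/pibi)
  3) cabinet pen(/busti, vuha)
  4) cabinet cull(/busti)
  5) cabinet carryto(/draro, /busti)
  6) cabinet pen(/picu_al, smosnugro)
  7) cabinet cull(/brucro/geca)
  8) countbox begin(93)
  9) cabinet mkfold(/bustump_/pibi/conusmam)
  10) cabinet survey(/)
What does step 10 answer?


Step: cabinet survey[p: /bustump_]
Result: []
Step: cabinet mkfold[p: /bustump_/pibi]
Result: ok
Step: cabinet pen[p: /busti; c: vuha]
Result: created
Step: cabinet cull[p: /busti]
Result: ok
Step: cabinet carryto[s: /draro; d: /busti]
Result: ok
Step: cabinet pen[p: /picu_al; c: smosnugro]
Result: created
Step: cabinet cull[p: /brucro/geca]
Result: ToolError: not found
Step: countbox begin[x: 93]
Result: 93
Step: cabinet mkfold[p: /bustump_/pibi/conusmam]
Result: ok
Step: cabinet survey[p: /]
Result: [busti, bustump_/, figad_on, picu_al, tutre]

Answer: [busti, bustump_/, figad_on, picu_al, tutre]


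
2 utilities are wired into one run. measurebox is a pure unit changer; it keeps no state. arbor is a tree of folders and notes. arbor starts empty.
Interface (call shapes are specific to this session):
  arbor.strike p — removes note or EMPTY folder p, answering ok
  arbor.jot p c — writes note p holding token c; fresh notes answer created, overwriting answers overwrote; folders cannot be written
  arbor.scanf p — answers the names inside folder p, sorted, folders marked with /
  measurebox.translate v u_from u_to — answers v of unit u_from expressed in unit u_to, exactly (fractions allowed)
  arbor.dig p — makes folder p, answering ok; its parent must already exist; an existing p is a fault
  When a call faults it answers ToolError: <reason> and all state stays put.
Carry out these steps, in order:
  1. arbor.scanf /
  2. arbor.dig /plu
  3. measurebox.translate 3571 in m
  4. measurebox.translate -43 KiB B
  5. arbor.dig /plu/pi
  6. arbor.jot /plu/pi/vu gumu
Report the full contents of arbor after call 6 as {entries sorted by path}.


Answer: {plu/, plu/pi/, plu/pi/vu=gumu}

Derivation:
// 1. arbor.scanf(p=/) => []
// 2. arbor.dig(p=/plu) => ok
// 3. measurebox.translate(v=3571, u_from=in, u_to=m) => 453517/5000
// 4. measurebox.translate(v=-43, u_from=KiB, u_to=B) => -44032
// 5. arbor.dig(p=/plu/pi) => ok
// 6. arbor.jot(p=/plu/pi/vu, c=gumu) => created


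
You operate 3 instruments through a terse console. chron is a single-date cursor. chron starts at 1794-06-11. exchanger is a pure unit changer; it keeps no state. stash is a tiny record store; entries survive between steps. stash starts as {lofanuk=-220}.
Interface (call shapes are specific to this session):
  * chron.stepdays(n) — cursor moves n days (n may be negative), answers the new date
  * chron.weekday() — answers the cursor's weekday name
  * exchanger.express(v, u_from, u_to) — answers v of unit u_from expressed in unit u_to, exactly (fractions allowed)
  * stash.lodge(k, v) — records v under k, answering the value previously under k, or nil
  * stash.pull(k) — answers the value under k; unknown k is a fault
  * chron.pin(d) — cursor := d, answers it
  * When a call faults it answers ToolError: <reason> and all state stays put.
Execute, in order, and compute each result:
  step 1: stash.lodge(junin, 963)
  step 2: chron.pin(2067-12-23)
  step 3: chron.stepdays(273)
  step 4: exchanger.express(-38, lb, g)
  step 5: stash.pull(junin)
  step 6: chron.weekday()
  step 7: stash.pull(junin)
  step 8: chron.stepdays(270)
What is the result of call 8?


Answer: 2069-06-18

Derivation:
CALL stash.lodge[k='junin'; v='963']
RET  nil
CALL chron.pin[d='2067-12-23']
RET  2067-12-23
CALL chron.stepdays[n='273']
RET  2068-09-21
CALL exchanger.express[v='-38'; u_from='lb'; u_to='g']
RET  -861825503/50000
CALL stash.pull[k='junin']
RET  963
CALL chron.weekday[]
RET  Friday
CALL stash.pull[k='junin']
RET  963
CALL chron.stepdays[n='270']
RET  2069-06-18
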